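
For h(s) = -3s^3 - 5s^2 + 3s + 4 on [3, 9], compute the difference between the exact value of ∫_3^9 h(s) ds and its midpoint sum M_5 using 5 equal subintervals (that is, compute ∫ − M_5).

Exact integral: ∫_3^9 h(s) ds = -5898.
M_5 = -5855.52.
Error = -5898 − (-5855.52) = -42.48.

-42.48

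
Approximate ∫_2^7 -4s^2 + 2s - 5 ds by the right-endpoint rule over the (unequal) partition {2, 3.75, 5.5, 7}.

Subinterval widths: 1.75, 1.75, 1.5.
Right endpoints: 3.75, 5.5, 7.
f(3.75) = -53.75, f(5.5) = -115, f(7) = -187.
Sum = Σ Δs_i · f(s_i).
Sum = -575.8125.

-575.8125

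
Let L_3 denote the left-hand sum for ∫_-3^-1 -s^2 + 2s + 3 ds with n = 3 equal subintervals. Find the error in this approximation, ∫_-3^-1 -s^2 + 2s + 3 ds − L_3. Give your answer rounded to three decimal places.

4.148

Exact integral: ∫_-3^-1 f(s) ds ≈ -10.66667.
L_3 ≈ -14.81481.
Error ≈ -10.66667 − (-14.81481) ≈ 4.148.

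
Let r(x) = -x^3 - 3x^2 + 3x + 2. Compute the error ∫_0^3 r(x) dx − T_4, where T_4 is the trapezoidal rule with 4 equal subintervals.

2.109375

Exact integral: ∫_0^3 r(x) dx = -27.75.
T_4 = -29.859375.
Error = -27.75 − (-29.859375) = 2.109375.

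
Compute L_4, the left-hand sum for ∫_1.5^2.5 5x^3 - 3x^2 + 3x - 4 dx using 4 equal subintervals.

26

Δx = (2.5 − 1.5)/4 = 0.25.
Left endpoints: 1.5, 1.75, 2, 2.25.
f(1.5) = 10.625, f(1.75) = 18.859375, f(2) = 30, f(2.25) = 44.515625.
Sum = Δx · [f(1.5) + f(1.75) + f(2) + f(2.25)].
Sum = 26.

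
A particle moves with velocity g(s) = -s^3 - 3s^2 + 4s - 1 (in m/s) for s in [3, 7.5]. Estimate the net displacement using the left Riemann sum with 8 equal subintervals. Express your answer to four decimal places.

Δs = (7.5 − 3)/8 = 0.5625.
Left endpoints: 3, 3.5625, 4.125, 4.6875, 5.25, 5.8125, 6.375, 6.9375.
g(3) = -43, g(3.5625) = -286873/4096, g(4.125) = -54137/512, g(4.6875) = -619171/4096, g(5.25) = -207.390625, g(5.8125) = -1128373/4096, g(6.375) = -182531/512, g(6.9375) = -1849471/4096.
Sum = Δs · [g(3) + g(3.5625) + g(4.125) + ...].
Sum ≈ -934.2268.

-934.2268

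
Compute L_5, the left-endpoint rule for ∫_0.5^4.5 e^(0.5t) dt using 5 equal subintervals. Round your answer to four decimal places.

13.3441

Δt = (4.5 − 0.5)/5 = 0.8.
Left endpoints: 0.5, 1.3, 2.1, 2.9, 3.7.
f(0.5) ≈ 1.2840, f(1.3) ≈ 1.9155, f(2.1) ≈ 2.8577, f(2.9) ≈ 4.2631, f(3.7) ≈ 6.3598.
Sum = Δt · [f(0.5) + f(1.3) + f(2.1) + f(2.9) + f(3.7)].
Sum ≈ 13.3441.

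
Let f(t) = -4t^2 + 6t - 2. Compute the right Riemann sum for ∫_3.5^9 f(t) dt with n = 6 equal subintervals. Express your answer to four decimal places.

-833.5810

Δt = (9 − 3.5)/6 = 11/12.
Right endpoints: 53/12, 16/3, 6.25, 43/6, 97/12, 9.
f(53/12) = -1927/36, f(16/3) = -754/9, f(6.25) = -120.75, f(43/6) = -1480/9, f(97/12) = -7735/36, f(9) = -272.
Sum = Δt · [f(53/12) + f(16/3) + f(6.25) + ...].
Sum ≈ -833.5810.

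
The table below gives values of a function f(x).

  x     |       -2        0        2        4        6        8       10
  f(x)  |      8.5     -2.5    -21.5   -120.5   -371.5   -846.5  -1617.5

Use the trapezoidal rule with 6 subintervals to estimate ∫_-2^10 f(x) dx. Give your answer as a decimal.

Δx = 2.
T_6 = (2/2)·[8.5 + 2·(-2.5) + 2·(-21.5) + 2·(-120.5) + 2·(-371.5) + 2·(-846.5) + (-1617.5)] = -4334.

-4334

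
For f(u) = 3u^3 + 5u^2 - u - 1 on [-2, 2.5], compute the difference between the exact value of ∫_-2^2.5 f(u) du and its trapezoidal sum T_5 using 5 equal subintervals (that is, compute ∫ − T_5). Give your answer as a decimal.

-4.404375

Exact integral: ∫_-2^2.5 f(u) du = 51.046875.
T_5 = 55.45125.
Error = 51.046875 − 55.45125 = -4.404375.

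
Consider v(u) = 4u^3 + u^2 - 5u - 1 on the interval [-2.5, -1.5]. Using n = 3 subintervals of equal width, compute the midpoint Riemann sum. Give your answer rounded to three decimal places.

-20.704

Δu = (-1.5 − (-2.5))/3 = 1/3.
Midpoints: -7/3, -2, -5/3.
v(-7/3) = -937/27, v(-2) = -19, v(-5/3) = -227/27.
Sum = Δu · [v(-7/3) + v(-2) + v(-5/3)].
Sum ≈ -20.704.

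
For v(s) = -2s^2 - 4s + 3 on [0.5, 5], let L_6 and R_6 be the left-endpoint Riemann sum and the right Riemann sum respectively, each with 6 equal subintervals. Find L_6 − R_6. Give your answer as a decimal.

50.625

L_6 = -94.78125.
R_6 = -145.40625.
L_6 − R_6 = 50.625.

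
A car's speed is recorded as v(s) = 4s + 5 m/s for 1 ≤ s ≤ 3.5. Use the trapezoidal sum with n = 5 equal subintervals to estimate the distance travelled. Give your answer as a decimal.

Δs = (3.5 − 1)/5 = 0.5.
v(1) = 9, v(1.5) = 11, v(2) = 13, v(2.5) = 15, v(3) = 17, v(3.5) = 19.
T_5 = (Δs/2)·[v(s_0) + 2v(s_1) + ... + 2v(s_{4}) + v(s_5)].
Sum = 35.

35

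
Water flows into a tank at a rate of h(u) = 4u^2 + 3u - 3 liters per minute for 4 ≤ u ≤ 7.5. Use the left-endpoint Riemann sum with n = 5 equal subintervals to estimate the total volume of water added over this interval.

468.16

Δu = (7.5 − 4)/5 = 0.7.
Left endpoints: 4, 4.7, 5.4, 6.1, 6.8.
h(4) = 73, h(4.7) = 99.46, h(5.4) = 129.84, h(6.1) = 164.14, h(6.8) = 202.36.
Sum = Δu · [h(4) + h(4.7) + h(5.4) + h(6.1) + h(6.8)].
Sum = 468.16.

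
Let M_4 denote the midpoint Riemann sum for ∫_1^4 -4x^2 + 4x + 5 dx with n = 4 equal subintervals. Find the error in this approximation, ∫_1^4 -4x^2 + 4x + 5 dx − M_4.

-0.5625

Exact integral: ∫_1^4 f(x) dx = -39.
M_4 = -38.4375.
Error = -39 − (-38.4375) = -0.5625.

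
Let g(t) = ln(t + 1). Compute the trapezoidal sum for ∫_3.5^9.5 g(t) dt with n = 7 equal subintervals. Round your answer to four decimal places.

Δt = (9.5 − 3.5)/7 = 6/7.
g(3.5) ≈ 1.5041, g(61/14) ≈ 1.6784, g(73/14) ≈ 1.8269, g(85/14) ≈ 1.9561, g(97/14) ≈ 2.0705, g(109/14) ≈ 2.1731, g(121/14) ≈ 2.2662, g(9.5) ≈ 2.3514.
T_7 = (Δt/2)·[g(t_0) + 2g(t_1) + ... + 2g(t_{6}) + g(t_7)].
Sum ≈ 11.9133.

11.9133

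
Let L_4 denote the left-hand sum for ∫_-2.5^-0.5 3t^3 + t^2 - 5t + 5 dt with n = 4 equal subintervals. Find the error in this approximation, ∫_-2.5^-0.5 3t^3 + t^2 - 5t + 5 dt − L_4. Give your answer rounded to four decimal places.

8.6667

Exact integral: ∫_-2.5^-0.5 f(t) dt ≈ 0.916667.
L_4 = -7.75.
Error ≈ 0.916667 − (-7.75) ≈ 8.6667.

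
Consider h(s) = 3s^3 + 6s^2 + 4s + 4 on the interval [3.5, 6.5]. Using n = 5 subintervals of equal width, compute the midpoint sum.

1757.16

Δs = (6.5 − 3.5)/5 = 0.6.
Midpoints: 3.8, 4.4, 5, 5.6, 6.2.
h(3.8) = 270.456, h(4.4) = 393.312, h(5) = 549, h(5.6) = 741.408, h(6.2) = 974.424.
Sum = Δs · [h(3.8) + h(4.4) + h(5) + h(5.6) + h(6.2)].
Sum = 1757.16.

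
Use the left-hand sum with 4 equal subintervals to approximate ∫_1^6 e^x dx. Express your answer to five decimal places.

Δx = (6 − 1)/4 = 1.25.
Left endpoints: 1, 2.25, 3.5, 4.75.
f(1) ≈ 2.71828, f(2.25) ≈ 9.48774, f(3.5) ≈ 33.11545, f(4.75) ≈ 115.58428.
Sum = Δx · [f(1) + f(2.25) + f(3.5) + f(4.75)].
Sum ≈ 201.13219.

201.13219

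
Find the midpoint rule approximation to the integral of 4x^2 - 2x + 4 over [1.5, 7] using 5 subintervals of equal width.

Δx = (7 − 1.5)/5 = 1.1.
Midpoints: 2.05, 3.15, 4.25, 5.35, 6.45.
f(2.05) = 16.71, f(3.15) = 37.39, f(4.25) = 67.75, f(5.35) = 107.79, f(6.45) = 157.51.
Sum = Δx · [f(2.05) + f(3.15) + f(4.25) + f(5.35) + f(6.45)].
Sum = 425.865.

425.865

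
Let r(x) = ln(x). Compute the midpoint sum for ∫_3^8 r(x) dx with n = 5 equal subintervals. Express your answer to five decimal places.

Δx = (8 − 3)/5 = 1.
Midpoints: 3.5, 4.5, 5.5, 6.5, 7.5.
r(3.5) ≈ 1.25276, r(4.5) ≈ 1.50408, r(5.5) ≈ 1.70475, r(6.5) ≈ 1.87180, r(7.5) ≈ 2.01490.
Sum = Δx · [r(3.5) + r(4.5) + r(5.5) + r(6.5) + r(7.5)].
Sum ≈ 8.34829.

8.34829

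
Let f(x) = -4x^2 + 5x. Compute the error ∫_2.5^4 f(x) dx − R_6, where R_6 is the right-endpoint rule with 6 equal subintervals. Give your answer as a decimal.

4

Exact integral: ∫_2.5^4 f(x) dx = -40.125.
R_6 = -44.125.
Error = -40.125 − (-44.125) = 4.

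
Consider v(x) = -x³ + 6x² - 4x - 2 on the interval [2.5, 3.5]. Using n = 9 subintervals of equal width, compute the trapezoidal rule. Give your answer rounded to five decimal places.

Δx = (3.5 − 2.5)/9 = 1/9.
v(2.5) = 9.875, v(47/18) = 62173/5832, v(49/18) = 66491/5832, v(17/6) = 2611/216, v(53/18) = 74143/5832, v(55/18) = 77381/5832, v(19/6) = 2969/216, v(59/18) = 82441/5832, v(61/18) = 84167/5832, v(3.5) = 14.625.
T_9 = (Δx/2)·[v(x_0) + 2v(x_1) + ... + 2v(x_{8}) + v(x_9)].
Sum ≈ 12.74383.

12.74383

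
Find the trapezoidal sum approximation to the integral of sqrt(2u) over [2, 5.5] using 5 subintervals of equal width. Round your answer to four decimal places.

Δu = (5.5 − 2)/5 = 0.7.
f(2) ≈ 2.0000, f(2.7) ≈ 2.3238, f(3.4) ≈ 2.6077, f(4.1) ≈ 2.8636, f(4.8) ≈ 3.0984, f(5.5) ≈ 3.3166.
T_5 = (Δu/2)·[f(u_0) + 2f(u_1) + ... + 2f(u_{4}) + f(u_5)].
Sum ≈ 9.4862.

9.4862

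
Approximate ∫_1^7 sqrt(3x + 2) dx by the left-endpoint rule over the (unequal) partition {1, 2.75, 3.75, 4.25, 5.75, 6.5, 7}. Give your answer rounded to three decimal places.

Subinterval widths: 1.75, 1, 0.5, 1.5, 0.75, 0.5.
Left endpoints: 1, 2.75, 3.75, 4.25, 5.75, 6.5.
f(1) ≈ 2.236, f(2.75) ≈ 3.202, f(3.75) ≈ 3.640, f(4.25) ≈ 3.841, f(5.75) ≈ 4.387, f(6.5) ≈ 4.637.
Sum = Σ Δx_i · f(x_i).
Sum ≈ 20.305.

20.305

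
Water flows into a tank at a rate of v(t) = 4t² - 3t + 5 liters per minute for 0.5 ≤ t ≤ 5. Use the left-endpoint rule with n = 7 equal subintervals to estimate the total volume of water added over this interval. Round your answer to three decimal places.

125.633

Δt = (5 − 0.5)/7 = 9/14.
Left endpoints: 0.5, 8/7, 25/14, 17/7, 43/14, 26/7, 61/14.
v(0.5) = 4.5, v(8/7) = 333/49, v(25/14) = 1215/98, v(17/7) = 1044/49, v(43/14) = 3285/98, v(26/7) = 2403/49, v(61/14) = 6651/98.
Sum = Δt · [v(0.5) + v(8/7) + v(25/14) + ...].
Sum ≈ 125.633.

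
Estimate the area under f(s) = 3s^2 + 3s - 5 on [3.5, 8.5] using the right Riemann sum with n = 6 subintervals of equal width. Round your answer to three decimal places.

719.236

Δs = (8.5 − 3.5)/6 = 5/6.
Right endpoints: 13/3, 31/6, 6, 41/6, 23/3, 8.5.
f(13/3) = 193/3, f(31/6) = 1087/12, f(6) = 121, f(41/6) = 1867/12, f(23/3) = 583/3, f(8.5) = 237.25.
Sum = Δs · [f(13/3) + f(31/6) + f(6) + ...].
Sum ≈ 719.236.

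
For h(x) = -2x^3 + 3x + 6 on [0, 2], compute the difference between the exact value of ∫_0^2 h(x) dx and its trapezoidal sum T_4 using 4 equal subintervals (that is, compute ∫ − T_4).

Exact integral: ∫_0^2 h(x) dx = 10.
T_4 = 9.5.
Error = 10 − 9.5 = 0.5.

0.5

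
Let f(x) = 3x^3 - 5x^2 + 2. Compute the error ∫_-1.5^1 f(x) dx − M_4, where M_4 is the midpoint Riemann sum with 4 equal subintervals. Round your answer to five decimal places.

-0.59001

Exact integral: ∫_-1.5^1 f(x) dx ≈ -5.3385417.
M_4 ≈ -4.7485352.
Error ≈ -5.3385417 − (-4.7485352) ≈ -0.59001.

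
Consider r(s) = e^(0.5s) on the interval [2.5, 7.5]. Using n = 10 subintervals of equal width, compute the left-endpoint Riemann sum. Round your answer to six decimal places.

68.709941

Δs = (7.5 − 2.5)/10 = 0.5.
Left endpoints: 2.5, 3, 3.5, 4, 4.5, 5, 5.5, 6, 6.5, 7.
r(2.5) ≈ 3.490343, r(3) ≈ 4.481689, r(3.5) ≈ 5.754603, r(4) ≈ 7.389056, r(4.5) ≈ 9.487736, r(5) ≈ 12.182494, r(5.5) ≈ 15.642632, r(6) ≈ 20.085537, r(6.5) ≈ 25.790340, r(7) ≈ 33.115452.
Sum = Δs · [r(2.5) + r(3) + r(3.5) + ...].
Sum ≈ 68.709941.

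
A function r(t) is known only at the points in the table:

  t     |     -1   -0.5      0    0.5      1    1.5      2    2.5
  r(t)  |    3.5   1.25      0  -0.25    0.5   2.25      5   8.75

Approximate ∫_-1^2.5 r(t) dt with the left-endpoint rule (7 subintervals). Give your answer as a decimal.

Δt = 0.5.
Sum = 0.5·[3.5 + 1.25 + 0 + (-0.25) + 0.5 + 2.25 + 5] = 6.125.

6.125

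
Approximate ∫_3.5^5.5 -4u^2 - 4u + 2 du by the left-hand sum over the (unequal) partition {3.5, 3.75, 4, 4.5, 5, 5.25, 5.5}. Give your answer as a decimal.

Subinterval widths: 0.25, 0.25, 0.5, 0.5, 0.25, 0.25.
Left endpoints: 3.5, 3.75, 4, 4.5, 5, 5.25.
f(3.5) = -61, f(3.75) = -69.25, f(4) = -78, f(4.5) = -97, f(5) = -118, f(5.25) = -129.25.
Sum = Σ Δu_i · f(u_i).
Sum = -181.875.

-181.875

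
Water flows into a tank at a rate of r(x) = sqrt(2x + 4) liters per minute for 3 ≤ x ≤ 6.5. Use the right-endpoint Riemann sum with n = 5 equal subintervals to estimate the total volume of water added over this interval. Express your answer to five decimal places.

Δx = (6.5 − 3)/5 = 0.7.
Right endpoints: 3.7, 4.4, 5.1, 5.8, 6.5.
r(3.7) ≈ 3.37639, r(4.4) ≈ 3.57771, r(5.1) ≈ 3.76829, r(5.8) ≈ 3.94968, r(6.5) ≈ 4.12311.
Sum = Δx · [r(3.7) + r(4.4) + r(5.1) + r(5.8) + r(6.5)].
Sum ≈ 13.15662.

13.15662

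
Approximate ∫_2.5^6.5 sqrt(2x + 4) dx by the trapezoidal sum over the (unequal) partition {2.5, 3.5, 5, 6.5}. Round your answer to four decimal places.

Subinterval widths: 1, 1.5, 1.5.
f(2.5) ≈ 3.0000, f(3.5) ≈ 3.3166, f(5) ≈ 3.7417, f(6.5) ≈ 4.1231.
On each subinterval the trapezoid contributes (Δx_i/2)·[f(x_{i-1}) + f(x_i)].
Sum ≈ 14.3506.

14.3506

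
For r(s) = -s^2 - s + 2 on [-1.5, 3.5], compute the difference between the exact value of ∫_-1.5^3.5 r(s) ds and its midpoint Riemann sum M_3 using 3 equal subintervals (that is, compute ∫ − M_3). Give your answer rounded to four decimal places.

Exact integral: ∫_-1.5^3.5 r(s) ds ≈ -10.416667.
M_3 ≈ -9.259259.
Error ≈ -10.416667 − (-9.259259) ≈ -1.1574.

-1.1574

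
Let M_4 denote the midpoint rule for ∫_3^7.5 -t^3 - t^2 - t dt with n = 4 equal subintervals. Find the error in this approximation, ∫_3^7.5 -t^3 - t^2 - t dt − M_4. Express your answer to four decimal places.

Exact integral: ∫_3^7.5 f(t) dt = -926.015625.
M_4 ≈ -918.065918.
Error ≈ -926.015625 − (-918.065918) ≈ -7.9497.

-7.9497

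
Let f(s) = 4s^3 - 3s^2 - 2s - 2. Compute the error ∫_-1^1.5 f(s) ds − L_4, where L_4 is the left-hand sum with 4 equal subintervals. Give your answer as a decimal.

2.734375

Exact integral: ∫_-1^1.5 f(s) ds = -6.5625.
L_4 = -9.296875.
Error = -6.5625 − (-9.296875) = 2.734375.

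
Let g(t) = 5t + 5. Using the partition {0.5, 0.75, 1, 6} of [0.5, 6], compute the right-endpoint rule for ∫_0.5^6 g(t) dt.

Subinterval widths: 0.25, 0.25, 5.
Right endpoints: 0.75, 1, 6.
g(0.75) = 8.75, g(1) = 10, g(6) = 35.
Sum = Σ Δt_i · g(t_i).
Sum = 179.6875.

179.6875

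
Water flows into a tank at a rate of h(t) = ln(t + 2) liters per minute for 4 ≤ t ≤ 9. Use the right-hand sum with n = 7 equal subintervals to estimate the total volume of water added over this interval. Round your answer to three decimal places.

10.840

Δt = (9 − 4)/7 = 5/7.
Right endpoints: 33/7, 38/7, 43/7, 48/7, 53/7, 58/7, 9.
h(33/7) ≈ 1.904, h(38/7) ≈ 2.005, h(43/7) ≈ 2.097, h(48/7) ≈ 2.181, h(53/7) ≈ 2.259, h(58/7) ≈ 2.331, h(9) ≈ 2.398.
Sum = Δt · [h(33/7) + h(38/7) + h(43/7) + ...].
Sum ≈ 10.840.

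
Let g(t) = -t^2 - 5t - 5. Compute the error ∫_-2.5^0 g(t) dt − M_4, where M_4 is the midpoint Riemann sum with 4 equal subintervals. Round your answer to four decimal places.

-0.0814

Exact integral: ∫_-2.5^0 g(t) dt ≈ -2.083333.
M_4 ≈ -2.001953.
Error ≈ -2.083333 − (-2.001953) ≈ -0.0814.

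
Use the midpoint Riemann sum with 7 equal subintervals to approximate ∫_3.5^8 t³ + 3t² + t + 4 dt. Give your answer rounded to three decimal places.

1496.346

Δt = (8 − 3.5)/7 = 9/14.
Midpoints: 107/28, 125/28, 143/28, 5.75, 179/28, 197/28, 215/28.
f(107/28) = 2358455/21952, f(125/28) = 3451433/21952, f(143/28) = 4841843/21952, f(5.75) = 299.046875, f(179/28) = 8654927/21952, f(197/28) = 11147585/21952, f(215/28) = 14077643/21952.
Sum = Δt · [f(107/28) + f(125/28) + f(143/28) + ...].
Sum ≈ 1496.346.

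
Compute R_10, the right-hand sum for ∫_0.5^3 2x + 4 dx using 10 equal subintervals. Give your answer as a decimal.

Δx = (3 − 0.5)/10 = 0.25.
Right endpoints: 0.75, 1, 1.25, 1.5, 1.75, 2, 2.25, 2.5, 2.75, 3.
f(0.75) = 5.5, f(1) = 6, f(1.25) = 6.5, f(1.5) = 7, f(1.75) = 7.5, f(2) = 8, f(2.25) = 8.5, f(2.5) = 9, f(2.75) = 9.5, f(3) = 10.
Sum = Δx · [f(0.75) + f(1) + f(1.25) + ...].
Sum = 19.375.

19.375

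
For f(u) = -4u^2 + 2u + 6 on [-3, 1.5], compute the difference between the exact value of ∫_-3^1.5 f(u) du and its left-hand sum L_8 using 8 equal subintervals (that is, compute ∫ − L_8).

Exact integral: ∫_-3^1.5 f(u) du = -20.25.
L_8 = -31.32421875.
Error = -20.25 − (-31.32421875) = 11.07421875.

11.07421875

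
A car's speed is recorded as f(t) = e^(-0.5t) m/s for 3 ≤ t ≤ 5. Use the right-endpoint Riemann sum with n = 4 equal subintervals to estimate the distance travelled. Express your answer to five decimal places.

Δt = (5 − 3)/4 = 0.5.
Right endpoints: 3.5, 4, 4.5, 5.
f(3.5) ≈ 0.17377, f(4) ≈ 0.13534, f(4.5) ≈ 0.10540, f(5) ≈ 0.08208.
Sum = Δt · [f(3.5) + f(4) + f(4.5) + f(5)].
Sum ≈ 0.24830.

0.24830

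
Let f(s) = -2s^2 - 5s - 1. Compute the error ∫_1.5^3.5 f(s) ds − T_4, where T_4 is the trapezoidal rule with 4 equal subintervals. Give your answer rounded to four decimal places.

0.1667

Exact integral: ∫_1.5^3.5 f(s) ds ≈ -53.333333.
T_4 = -53.5.
Error ≈ -53.333333 − (-53.5) ≈ 0.1667.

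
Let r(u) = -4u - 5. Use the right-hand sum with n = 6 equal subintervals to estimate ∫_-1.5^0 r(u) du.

-3.75

Δu = (0 − (-1.5))/6 = 0.25.
Right endpoints: -1.25, -1, -0.75, -0.5, -0.25, 0.
r(-1.25) = 0, r(-1) = -1, r(-0.75) = -2, r(-0.5) = -3, r(-0.25) = -4, r(0) = -5.
Sum = Δu · [r(-1.25) + r(-1) + r(-0.75) + ...].
Sum = -3.75.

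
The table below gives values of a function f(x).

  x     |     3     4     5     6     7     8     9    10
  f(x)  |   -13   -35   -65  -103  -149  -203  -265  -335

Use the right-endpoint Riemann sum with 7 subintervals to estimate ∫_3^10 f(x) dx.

Δx = 1.
Sum = 1·[(-35) + (-65) + (-103) + (-149) + (-203) + (-265) + (-335)] = -1155.

-1155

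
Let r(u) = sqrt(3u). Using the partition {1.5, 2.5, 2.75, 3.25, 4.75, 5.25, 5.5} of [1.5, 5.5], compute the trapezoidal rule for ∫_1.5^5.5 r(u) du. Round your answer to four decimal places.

Subinterval widths: 1, 0.25, 0.5, 1.5, 0.5, 0.25.
r(1.5) ≈ 2.1213, r(2.5) ≈ 2.7386, r(2.75) ≈ 2.8723, r(3.25) ≈ 3.1225, r(4.75) ≈ 3.7749, r(5.25) ≈ 3.9686, r(5.5) ≈ 4.0620.
On each subinterval the trapezoid contributes (Δu_i/2)·[r(u_{i-1}) + r(u_i)].
Sum ≈ 12.7428.

12.7428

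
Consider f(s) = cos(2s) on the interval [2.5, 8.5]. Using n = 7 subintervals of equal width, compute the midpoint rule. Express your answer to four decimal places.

-0.0014

Δs = (8.5 − 2.5)/7 = 6/7.
Midpoints: 41/14, 53/14, 65/14, 5.5, 89/14, 101/14, 113/14.
f(41/14) ≈ 0.9106, f(53/14) ≈ 0.2788, f(65/14) ≈ -0.9903, f(5.5) ≈ 0.0044, f(89/14) ≈ 0.9891, f(101/14) ≈ -0.2873, f(113/14) ≈ -0.9069.
Sum = Δs · [f(41/14) + f(53/14) + f(65/14) + ...].
Sum ≈ -0.0014.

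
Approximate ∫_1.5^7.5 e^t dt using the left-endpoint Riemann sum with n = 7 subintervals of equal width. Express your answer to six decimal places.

1139.699332

Δt = (7.5 − 1.5)/7 = 6/7.
Left endpoints: 1.5, 33/14, 45/14, 57/14, 69/14, 81/14, 93/14.
f(1.5) ≈ 4.481689, f(33/14) ≈ 10.560735, f(45/14) ≈ 24.885510, f(57/14) ≈ 58.640675, f(69/14) ≈ 138.181968, f(81/14) ≈ 325.614539, f(93/14) ≈ 767.284105.
Sum = Δt · [f(1.5) + f(33/14) + f(45/14) + ...].
Sum ≈ 1139.699332.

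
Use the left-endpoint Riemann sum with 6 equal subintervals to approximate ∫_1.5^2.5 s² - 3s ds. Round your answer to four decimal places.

-1.9954

Δs = (2.5 − 1.5)/6 = 1/6.
Left endpoints: 1.5, 5/3, 11/6, 2, 13/6, 7/3.
f(1.5) = -2.25, f(5/3) = -20/9, f(11/6) = -77/36, f(2) = -2, f(13/6) = -65/36, f(7/3) = -14/9.
Sum = Δs · [f(1.5) + f(5/3) + f(11/6) + ...].
Sum ≈ -1.9954.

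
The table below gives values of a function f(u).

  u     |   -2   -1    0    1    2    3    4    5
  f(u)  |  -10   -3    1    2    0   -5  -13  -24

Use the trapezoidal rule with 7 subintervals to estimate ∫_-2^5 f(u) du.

Δu = 1.
T_7 = (1/2)·[(-10) + 2·(-3) + 2·1 + 2·2 + 2·0 + 2·(-5) + 2·(-13) + (-24)] = -35.

-35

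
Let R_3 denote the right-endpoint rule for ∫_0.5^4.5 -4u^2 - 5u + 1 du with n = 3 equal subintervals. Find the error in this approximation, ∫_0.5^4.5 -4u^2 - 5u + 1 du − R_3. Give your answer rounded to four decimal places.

71.4074

Exact integral: ∫_0.5^4.5 f(u) du ≈ -167.333333.
R_3 ≈ -238.740741.
Error ≈ -167.333333 − (-238.740741) ≈ 71.4074.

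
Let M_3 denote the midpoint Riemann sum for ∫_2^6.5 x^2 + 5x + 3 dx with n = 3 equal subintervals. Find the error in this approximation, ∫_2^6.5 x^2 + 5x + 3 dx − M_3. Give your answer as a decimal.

0.84375

Exact integral: ∫_2^6.5 f(x) dx = 198.
M_3 = 197.15625.
Error = 198 − 197.15625 = 0.84375.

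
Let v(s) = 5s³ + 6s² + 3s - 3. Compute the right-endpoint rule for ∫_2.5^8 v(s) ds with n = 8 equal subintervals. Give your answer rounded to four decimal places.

7148.6921

Δs = (8 − 2.5)/8 = 0.6875.
Right endpoints: 3.1875, 3.875, 4.5625, 5.25, 5.9375, 6.625, 7.3125, 8.
v(3.1875) = 939831/4096, v(3.875) = 199499/512, v(4.5625) = 2500445/4096, v(5.25) = 901.640625, v(5.9375) = 5213947/4096, v(6.625) = 887857/512, v(7.3125) = 9399777/4096, v(8) = 2965.
Sum = Δs · [v(3.1875) + v(3.875) + v(4.5625) + ...].
Sum ≈ 7148.6921.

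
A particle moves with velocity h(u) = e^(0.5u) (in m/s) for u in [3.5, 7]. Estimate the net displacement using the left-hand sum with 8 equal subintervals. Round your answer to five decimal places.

Δu = (7 − 3.5)/8 = 0.4375.
Left endpoints: 3.5, 3.9375, 4.375, 4.8125, 5.25, 5.6875, 6.125, 6.5625.
h(3.5) ≈ 5.75460, h(3.9375) ≈ 7.16172, h(4.375) ≈ 8.91290, h(4.8125) ≈ 11.09229, h(5.25) ≈ 13.80457, h(5.6875) ≈ 17.18007, h(6.125) ≈ 21.38094, h(6.5625) ≈ 26.60901.
Sum = Δu · [h(3.5) + h(3.9375) + h(4.375) + ...].
Sum ≈ 48.95455.

48.95455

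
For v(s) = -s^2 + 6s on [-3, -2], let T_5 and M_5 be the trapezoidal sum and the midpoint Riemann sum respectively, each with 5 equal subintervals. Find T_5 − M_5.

-0.01

T_5 = -21.34.
M_5 = -21.33.
T_5 − M_5 = -0.01.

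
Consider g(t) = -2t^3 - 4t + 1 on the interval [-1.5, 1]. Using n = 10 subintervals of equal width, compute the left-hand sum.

9.4140625

Δt = (1 − (-1.5))/10 = 0.25.
Left endpoints: -1.5, -1.25, -1, -0.75, -0.5, -0.25, 0, 0.25, 0.5, 0.75.
g(-1.5) = 13.75, g(-1.25) = 9.90625, g(-1) = 7, g(-0.75) = 4.84375, g(-0.5) = 3.25, g(-0.25) = 2.03125, g(0) = 1, g(0.25) = -0.03125, g(0.5) = -1.25, g(0.75) = -2.84375.
Sum = Δt · [g(-1.5) + g(-1.25) + g(-1) + ...].
Sum = 9.4140625.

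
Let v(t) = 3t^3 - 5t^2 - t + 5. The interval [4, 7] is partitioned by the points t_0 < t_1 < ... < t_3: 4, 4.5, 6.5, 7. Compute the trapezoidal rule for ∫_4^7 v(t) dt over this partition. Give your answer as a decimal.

Subinterval widths: 0.5, 2, 0.5.
v(4) = 113, v(4.5) = 172.625, v(6.5) = 611.125, v(7) = 782.
On each subinterval the trapezoid contributes (Δt_i/2)·[v(t_{i-1}) + v(t_i)].
Sum = 1203.4375.

1203.4375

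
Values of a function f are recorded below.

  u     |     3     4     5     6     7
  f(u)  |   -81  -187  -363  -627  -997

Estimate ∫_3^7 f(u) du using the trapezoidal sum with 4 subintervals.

Δu = 1.
T_4 = (1/2)·[(-81) + 2·(-187) + 2·(-363) + 2·(-627) + (-997)] = -1716.

-1716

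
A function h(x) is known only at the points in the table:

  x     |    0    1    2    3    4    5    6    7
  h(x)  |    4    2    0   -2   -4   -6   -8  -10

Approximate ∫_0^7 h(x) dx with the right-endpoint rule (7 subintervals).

-28

Δx = 1.
Sum = 1·[2 + 0 + (-2) + (-4) + (-6) + (-8) + (-10)] = -28.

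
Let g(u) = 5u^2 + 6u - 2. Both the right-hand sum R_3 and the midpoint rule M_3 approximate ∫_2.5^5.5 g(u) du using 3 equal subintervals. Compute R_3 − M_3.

R_3 = 388.75.
M_3 = 316.
R_3 − M_3 = 72.75.

72.75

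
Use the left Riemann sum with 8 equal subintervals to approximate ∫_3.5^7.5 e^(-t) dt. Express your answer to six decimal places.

0.037670

Δt = (7.5 − 3.5)/8 = 0.5.
Left endpoints: 3.5, 4, 4.5, 5, 5.5, 6, 6.5, 7.
f(3.5) ≈ 0.030197, f(4) ≈ 0.018316, f(4.5) ≈ 0.011109, f(5) ≈ 0.006738, f(5.5) ≈ 0.004087, f(6) ≈ 0.002479, f(6.5) ≈ 0.001503, f(7) ≈ 0.000912.
Sum = Δt · [f(3.5) + f(4) + f(4.5) + ...].
Sum ≈ 0.037670.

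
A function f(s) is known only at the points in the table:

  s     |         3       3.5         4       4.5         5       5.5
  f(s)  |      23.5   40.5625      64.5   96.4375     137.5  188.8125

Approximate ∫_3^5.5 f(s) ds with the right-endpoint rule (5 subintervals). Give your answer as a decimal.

263.90625

Δs = 0.5.
Sum = 0.5·[40.5625 + 64.5 + 96.4375 + 137.5 + 188.8125] = 263.90625.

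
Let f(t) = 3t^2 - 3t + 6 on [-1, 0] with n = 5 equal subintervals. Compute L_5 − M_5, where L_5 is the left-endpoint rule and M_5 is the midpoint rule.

0.63

L_5 = 9.12.
M_5 = 8.49.
L_5 − M_5 = 0.63.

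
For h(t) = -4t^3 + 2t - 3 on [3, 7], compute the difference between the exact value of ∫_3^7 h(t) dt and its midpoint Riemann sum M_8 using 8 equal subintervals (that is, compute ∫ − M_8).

-5

Exact integral: ∫_3^7 h(t) dt = -2292.
M_8 = -2287.
Error = -2292 − (-2287) = -5.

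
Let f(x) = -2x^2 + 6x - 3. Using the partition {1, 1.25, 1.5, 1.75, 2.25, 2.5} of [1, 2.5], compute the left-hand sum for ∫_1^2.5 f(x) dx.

Subinterval widths: 0.25, 0.25, 0.25, 0.5, 0.25.
Left endpoints: 1, 1.25, 1.5, 1.75, 2.25.
f(1) = 1, f(1.25) = 1.375, f(1.5) = 1.5, f(1.75) = 1.375, f(2.25) = 0.375.
Sum = Σ Δx_i · f(x_i).
Sum = 1.75.

1.75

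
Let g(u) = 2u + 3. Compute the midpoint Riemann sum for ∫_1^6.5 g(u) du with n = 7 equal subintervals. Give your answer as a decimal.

Δu = (6.5 − 1)/7 = 11/14.
Midpoints: 39/28, 61/28, 83/28, 3.75, 127/28, 149/28, 171/28.
g(39/28) = 81/14, g(61/28) = 103/14, g(83/28) = 125/14, g(3.75) = 10.5, g(127/28) = 169/14, g(149/28) = 191/14, g(171/28) = 213/14.
Sum = Δu · [g(39/28) + g(61/28) + g(83/28) + ...].
Sum = 57.75.

57.75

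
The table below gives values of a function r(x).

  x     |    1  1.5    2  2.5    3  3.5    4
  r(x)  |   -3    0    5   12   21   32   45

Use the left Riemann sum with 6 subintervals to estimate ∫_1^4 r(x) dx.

Δx = 0.5.
Sum = 0.5·[(-3) + 0 + 5 + 12 + 21 + 32] = 33.5.

33.5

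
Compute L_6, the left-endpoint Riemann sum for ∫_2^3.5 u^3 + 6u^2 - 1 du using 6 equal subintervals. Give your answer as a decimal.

Δu = (3.5 − 2)/6 = 0.25.
Left endpoints: 2, 2.25, 2.5, 2.75, 3, 3.25.
f(2) = 31, f(2.25) = 40.765625, f(2.5) = 52.125, f(2.75) = 65.171875, f(3) = 80, f(3.25) = 96.703125.
Sum = Δu · [f(2) + f(2.25) + f(2.5) + ...].
Sum = 91.44140625.

91.44140625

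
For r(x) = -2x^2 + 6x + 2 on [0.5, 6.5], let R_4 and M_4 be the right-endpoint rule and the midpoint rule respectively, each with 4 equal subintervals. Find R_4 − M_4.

R_4 = -85.5.
M_4 = -42.75.
R_4 − M_4 = -42.75.

-42.75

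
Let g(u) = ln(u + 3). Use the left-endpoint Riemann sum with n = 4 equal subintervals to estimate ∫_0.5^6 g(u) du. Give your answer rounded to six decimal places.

9.213733

Δu = (6 − 0.5)/4 = 1.375.
Left endpoints: 0.5, 1.875, 3.25, 4.625.
g(0.5) ≈ 1.252763, g(1.875) ≈ 1.584120, g(3.25) ≈ 1.832581, g(4.625) ≈ 2.031432.
Sum = Δu · [g(0.5) + g(1.875) + g(3.25) + g(4.625)].
Sum ≈ 9.213733.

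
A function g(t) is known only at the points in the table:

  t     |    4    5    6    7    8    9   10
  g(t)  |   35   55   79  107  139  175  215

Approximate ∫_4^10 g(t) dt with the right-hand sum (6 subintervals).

Δt = 1.
Sum = 1·[55 + 79 + 107 + 139 + 175 + 215] = 770.

770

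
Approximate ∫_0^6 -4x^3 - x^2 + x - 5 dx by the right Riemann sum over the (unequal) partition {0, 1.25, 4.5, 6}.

-2616.96875

Subinterval widths: 1.25, 3.25, 1.5.
Right endpoints: 1.25, 4.5, 6.
f(1.25) = -13.125, f(4.5) = -385.25, f(6) = -899.
Sum = Σ Δx_i · f(x_i).
Sum = -2616.96875.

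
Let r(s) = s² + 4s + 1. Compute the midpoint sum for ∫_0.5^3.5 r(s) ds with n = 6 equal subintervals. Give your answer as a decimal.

Δs = (3.5 − 0.5)/6 = 0.5.
Midpoints: 0.75, 1.25, 1.75, 2.25, 2.75, 3.25.
r(0.75) = 4.5625, r(1.25) = 7.5625, r(1.75) = 11.0625, r(2.25) = 15.0625, r(2.75) = 19.5625, r(3.25) = 24.5625.
Sum = Δs · [r(0.75) + r(1.25) + r(1.75) + ...].
Sum = 41.1875.

41.1875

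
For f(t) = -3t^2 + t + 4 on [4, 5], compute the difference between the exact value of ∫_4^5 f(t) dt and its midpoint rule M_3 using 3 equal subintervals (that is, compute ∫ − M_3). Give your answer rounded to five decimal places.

Exact integral: ∫_4^5 f(t) dt = -52.5.
M_3 ≈ -52.4722222.
Error ≈ -52.5 − (-52.4722222) ≈ -0.02778.

-0.02778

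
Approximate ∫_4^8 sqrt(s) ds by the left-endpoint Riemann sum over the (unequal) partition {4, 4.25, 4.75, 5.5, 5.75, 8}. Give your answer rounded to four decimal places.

Subinterval widths: 0.25, 0.5, 0.75, 0.25, 2.25.
Left endpoints: 4, 4.25, 4.75, 5.5, 5.75.
f(4) ≈ 2.0000, f(4.25) ≈ 2.0616, f(4.75) ≈ 2.1794, f(5.5) ≈ 2.3452, f(5.75) ≈ 2.3979.
Sum = Σ Δs_i · f(s_i).
Sum ≈ 9.1470.

9.1470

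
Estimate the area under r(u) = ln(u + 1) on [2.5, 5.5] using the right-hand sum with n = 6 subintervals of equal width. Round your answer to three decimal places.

4.934

Δu = (5.5 − 2.5)/6 = 0.5.
Right endpoints: 3, 3.5, 4, 4.5, 5, 5.5.
r(3) ≈ 1.386, r(3.5) ≈ 1.504, r(4) ≈ 1.609, r(4.5) ≈ 1.705, r(5) ≈ 1.792, r(5.5) ≈ 1.872.
Sum = Δu · [r(3) + r(3.5) + r(4) + ...].
Sum ≈ 4.934.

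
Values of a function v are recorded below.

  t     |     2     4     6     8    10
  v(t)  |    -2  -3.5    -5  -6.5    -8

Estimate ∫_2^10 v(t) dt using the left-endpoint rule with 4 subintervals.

-34

Δt = 2.
Sum = 2·[(-2) + (-3.5) + (-5) + (-6.5)] = -34.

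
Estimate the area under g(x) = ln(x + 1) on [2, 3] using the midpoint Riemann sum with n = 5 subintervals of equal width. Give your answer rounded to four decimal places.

1.2495

Δx = (3 − 2)/5 = 0.2.
Midpoints: 2.1, 2.3, 2.5, 2.7, 2.9.
g(2.1) ≈ 1.1314, g(2.3) ≈ 1.1939, g(2.5) ≈ 1.2528, g(2.7) ≈ 1.3083, g(2.9) ≈ 1.3610.
Sum = Δx · [g(2.1) + g(2.3) + g(2.5) + g(2.7) + g(2.9)].
Sum ≈ 1.2495.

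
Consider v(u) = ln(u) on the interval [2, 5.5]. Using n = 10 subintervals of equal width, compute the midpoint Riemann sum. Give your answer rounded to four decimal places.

Δu = (5.5 − 2)/10 = 0.35.
Midpoints: 2.175, 2.525, 2.875, 3.225, 3.575, 3.925, 4.275, 4.625, 4.975, 5.325.
v(2.175) ≈ 0.7770, v(2.525) ≈ 0.9262, v(2.875) ≈ 1.0561, v(3.225) ≈ 1.1709, v(3.575) ≈ 1.2740, v(3.925) ≈ 1.3674, v(4.275) ≈ 1.4528, v(4.625) ≈ 1.5315, v(4.975) ≈ 1.6044, v(5.325) ≈ 1.6724.
Sum = Δu · [v(2.175) + v(2.525) + v(2.875) + ...].
Sum ≈ 4.4914.

4.4914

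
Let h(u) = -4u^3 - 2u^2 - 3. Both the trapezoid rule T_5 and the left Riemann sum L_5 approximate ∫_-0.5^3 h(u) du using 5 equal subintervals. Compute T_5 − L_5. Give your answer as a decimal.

T_5 = -114.38.
L_5 = -70.28.
T_5 − L_5 = -44.1.

-44.1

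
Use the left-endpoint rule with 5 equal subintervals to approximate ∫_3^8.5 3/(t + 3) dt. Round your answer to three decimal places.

2.089

Δt = (8.5 − 3)/5 = 1.1.
Left endpoints: 3, 4.1, 5.2, 6.3, 7.4.
f(3) = 0.5, f(4.1) = 30/71, f(5.2) = 15/41, f(6.3) = 10/31, f(7.4) = 15/52.
Sum = Δt · [f(3) + f(4.1) + f(5.2) + f(6.3) + f(7.4)].
Sum ≈ 2.089.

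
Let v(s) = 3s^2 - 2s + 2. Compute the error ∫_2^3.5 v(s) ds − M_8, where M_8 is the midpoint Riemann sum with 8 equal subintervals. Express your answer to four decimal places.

0.0132

Exact integral: ∫_2^3.5 v(s) ds = 29.625.
M_8 ≈ 29.611816.
Error ≈ 29.625 − 29.611816 ≈ 0.0132.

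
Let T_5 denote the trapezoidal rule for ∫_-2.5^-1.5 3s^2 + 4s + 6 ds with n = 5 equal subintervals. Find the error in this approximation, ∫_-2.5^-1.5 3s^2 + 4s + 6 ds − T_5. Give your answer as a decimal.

-0.02

Exact integral: ∫_-2.5^-1.5 f(s) ds = 10.25.
T_5 = 10.27.
Error = 10.25 − 10.27 = -0.02.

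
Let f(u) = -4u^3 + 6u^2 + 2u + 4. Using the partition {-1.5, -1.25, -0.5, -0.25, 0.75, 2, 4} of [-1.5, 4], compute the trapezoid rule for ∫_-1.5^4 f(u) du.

Subinterval widths: 0.25, 0.75, 0.25, 1, 1.25, 2.
f(-1.5) = 28, f(-1.25) = 18.6875, f(-0.5) = 5, f(-0.25) = 3.9375, f(0.75) = 7.1875, f(2) = 0, f(4) = -148.
On each subinterval the trapezoid contributes (Δu_i/2)·[f(u_{i-1}) + f(u_i)].
Sum = -122.109375.

-122.109375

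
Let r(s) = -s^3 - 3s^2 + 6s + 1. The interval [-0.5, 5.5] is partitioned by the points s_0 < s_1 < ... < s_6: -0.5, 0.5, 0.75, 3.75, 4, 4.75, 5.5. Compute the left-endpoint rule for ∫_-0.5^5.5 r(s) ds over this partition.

-183.796875

Subinterval widths: 1, 0.25, 3, 0.25, 0.75, 0.75.
Left endpoints: -0.5, 0.5, 0.75, 3.75, 4, 4.75.
r(-0.5) = -2.625, r(0.5) = 3.125, r(0.75) = 3.390625, r(3.75) = -71.421875, r(4) = -87, r(4.75) = -145.359375.
Sum = Σ Δs_i · r(s_i).
Sum = -183.796875.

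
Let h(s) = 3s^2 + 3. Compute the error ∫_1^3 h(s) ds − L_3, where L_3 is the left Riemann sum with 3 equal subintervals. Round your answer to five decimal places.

7.55556

Exact integral: ∫_1^3 h(s) ds = 32.
L_3 ≈ 24.4444444.
Error ≈ 32 − 24.4444444 ≈ 7.55556.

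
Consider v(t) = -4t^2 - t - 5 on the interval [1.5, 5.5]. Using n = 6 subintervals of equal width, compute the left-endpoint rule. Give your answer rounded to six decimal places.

-213.851852

Δt = (5.5 − 1.5)/6 = 2/3.
Left endpoints: 1.5, 13/6, 17/6, 3.5, 25/6, 29/6.
v(1.5) = -15.5, v(13/6) = -467/18, v(17/6) = -719/18, v(3.5) = -57.5, v(25/6) = -1415/18, v(29/6) = -1859/18.
Sum = Δt · [v(1.5) + v(13/6) + v(17/6) + ...].
Sum ≈ -213.851852.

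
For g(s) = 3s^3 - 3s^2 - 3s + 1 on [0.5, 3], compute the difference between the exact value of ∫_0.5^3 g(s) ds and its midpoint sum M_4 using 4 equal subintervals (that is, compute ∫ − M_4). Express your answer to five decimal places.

Exact integral: ∫_0.5^3 g(s) ds = 23.203125.
M_4 ≈ 22.1655273.
Error ≈ 23.203125 − 22.1655273 ≈ 1.03760.

1.03760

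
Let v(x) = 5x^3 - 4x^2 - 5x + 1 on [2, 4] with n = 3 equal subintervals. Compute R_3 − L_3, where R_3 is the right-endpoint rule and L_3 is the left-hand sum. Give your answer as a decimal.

148

R_3 ≈ 277.40741.
L_3 ≈ 129.40741.
R_3 − L_3 = 148.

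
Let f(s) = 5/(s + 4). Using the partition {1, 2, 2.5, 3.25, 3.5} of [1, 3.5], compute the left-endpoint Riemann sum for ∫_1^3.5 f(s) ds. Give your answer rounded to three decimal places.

Subinterval widths: 1, 0.5, 0.75, 0.25.
Left endpoints: 1, 2, 2.5, 3.25.
f(1) = 1, f(2) = 5/6, f(2.5) = 10/13, f(3.25) = 20/29.
Sum = Σ Δs_i · f(s_i).
Sum ≈ 2.166.

2.166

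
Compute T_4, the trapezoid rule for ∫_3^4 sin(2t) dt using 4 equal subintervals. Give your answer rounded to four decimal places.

Δt = (4 − 3)/4 = 0.25.
f(3) ≈ -0.2794, f(3.25) ≈ 0.2151, f(3.5) ≈ 0.6570, f(3.75) ≈ 0.9380, f(4) ≈ 0.9894.
T_4 = (Δt/2)·[f(t_0) + 2f(t_1) + 2f(t_2) + 2f(t_3) + f(t_4)].
Sum ≈ 0.5413.

0.5413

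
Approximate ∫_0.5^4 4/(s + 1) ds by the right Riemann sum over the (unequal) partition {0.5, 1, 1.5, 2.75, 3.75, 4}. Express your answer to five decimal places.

Subinterval widths: 0.5, 0.5, 1.25, 1, 0.25.
Right endpoints: 1, 1.5, 2.75, 3.75, 4.
f(1) = 2, f(1.5) = 1.6, f(2.75) = 16/15, f(3.75) = 16/19, f(4) = 0.8.
Sum = Σ Δs_i · f(s_i).
Sum ≈ 4.17544.

4.17544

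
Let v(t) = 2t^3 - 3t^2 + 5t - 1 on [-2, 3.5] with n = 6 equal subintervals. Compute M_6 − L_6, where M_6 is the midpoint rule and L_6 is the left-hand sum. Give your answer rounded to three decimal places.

46.163

M_6 ≈ 30.70356.
L_6 ≈ -15.45920.
M_6 − L_6 ≈ 46.163.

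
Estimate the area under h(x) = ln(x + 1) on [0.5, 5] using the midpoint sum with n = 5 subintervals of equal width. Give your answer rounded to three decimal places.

5.659

Δx = (5 − 0.5)/5 = 0.9.
Midpoints: 0.95, 1.85, 2.75, 3.65, 4.55.
h(0.95) ≈ 0.668, h(1.85) ≈ 1.047, h(2.75) ≈ 1.322, h(3.65) ≈ 1.537, h(4.55) ≈ 1.714.
Sum = Δx · [h(0.95) + h(1.85) + h(2.75) + h(3.65) + h(4.55)].
Sum ≈ 5.659.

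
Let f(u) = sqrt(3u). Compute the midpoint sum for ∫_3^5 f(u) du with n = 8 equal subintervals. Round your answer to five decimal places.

Δu = (5 − 3)/8 = 0.25.
Midpoints: 3.125, 3.375, 3.625, 3.875, 4.125, 4.375, 4.625, 4.875.
f(3.125) ≈ 3.06186, f(3.375) ≈ 3.18198, f(3.625) ≈ 3.29773, f(3.875) ≈ 3.40955, f(4.125) ≈ 3.51781, f(4.375) ≈ 3.62284, f(4.625) ≈ 3.72492, f(4.875) ≈ 3.82426.
Sum = Δu · [f(3.125) + f(3.375) + f(3.625) + ...].
Sum ≈ 6.91024.

6.91024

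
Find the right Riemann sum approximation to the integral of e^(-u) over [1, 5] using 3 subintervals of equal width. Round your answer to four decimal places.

Δu = (5 − 1)/3 = 4/3.
Right endpoints: 7/3, 11/3, 5.
f(7/3) ≈ 0.0970, f(11/3) ≈ 0.0256, f(5) ≈ 0.0067.
Sum = Δu · [f(7/3) + f(11/3) + f(5)].
Sum ≈ 0.1724.

0.1724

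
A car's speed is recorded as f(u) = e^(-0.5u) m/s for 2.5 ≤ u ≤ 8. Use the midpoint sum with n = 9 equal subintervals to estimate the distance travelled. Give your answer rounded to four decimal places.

Δu = (8 − 2.5)/9 = 11/18.
Midpoints: 101/36, 41/12, 145/36, 167/36, 5.25, 211/36, 233/36, 85/12, 277/36.
f(101/36) ≈ 0.2459, f(41/12) ≈ 0.1812, f(145/36) ≈ 0.1335, f(167/36) ≈ 0.0983, f(5.25) ≈ 0.0724, f(211/36) ≈ 0.0534, f(233/36) ≈ 0.0393, f(85/12) ≈ 0.0290, f(277/36) ≈ 0.0213.
Sum = Δu · [f(101/36) + f(41/12) + f(145/36) + ...].
Sum ≈ 0.5343.

0.5343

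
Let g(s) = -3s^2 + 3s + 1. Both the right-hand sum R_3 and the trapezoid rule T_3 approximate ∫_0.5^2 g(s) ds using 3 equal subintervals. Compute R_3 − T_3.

R_3 = -2.625.
T_3 = -0.9375.
R_3 − T_3 = -1.6875.

-1.6875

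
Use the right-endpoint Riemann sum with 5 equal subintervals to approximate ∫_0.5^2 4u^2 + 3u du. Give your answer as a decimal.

19.14

Δu = (2 − 0.5)/5 = 0.3.
Right endpoints: 0.8, 1.1, 1.4, 1.7, 2.
f(0.8) = 4.96, f(1.1) = 8.14, f(1.4) = 12.04, f(1.7) = 16.66, f(2) = 22.
Sum = Δu · [f(0.8) + f(1.1) + f(1.4) + f(1.7) + f(2)].
Sum = 19.14.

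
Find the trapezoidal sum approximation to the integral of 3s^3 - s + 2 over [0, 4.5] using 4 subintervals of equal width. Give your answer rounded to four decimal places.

325.6436

Δs = (4.5 − 0)/4 = 1.125.
f(0) = 2, f(1.125) = 2635/512, f(2.25) = 33.921875, f(3.375) = 58345/512, f(4.5) = 270.875.
T_4 = (Δs/2)·[f(s_0) + 2f(s_1) + 2f(s_2) + 2f(s_3) + f(s_4)].
Sum ≈ 325.6436.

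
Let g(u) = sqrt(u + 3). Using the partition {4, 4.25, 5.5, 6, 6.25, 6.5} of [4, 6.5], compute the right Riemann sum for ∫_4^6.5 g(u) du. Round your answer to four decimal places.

7.3484

Subinterval widths: 0.25, 1.25, 0.5, 0.25, 0.25.
Right endpoints: 4.25, 5.5, 6, 6.25, 6.5.
g(4.25) ≈ 2.6926, g(5.5) ≈ 2.9155, g(6) ≈ 3.0000, g(6.25) ≈ 3.0414, g(6.5) ≈ 3.0822.
Sum = Σ Δu_i · g(u_i).
Sum ≈ 7.3484.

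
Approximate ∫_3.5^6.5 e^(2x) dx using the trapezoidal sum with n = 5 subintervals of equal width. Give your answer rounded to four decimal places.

246522.9204

Δx = (6.5 − 3.5)/5 = 0.6.
f(3.5) ≈ 1096.6332, f(4.1) ≈ 3640.9503, f(4.7) ≈ 12088.3807, f(5.3) ≈ 40134.8374, f(5.9) ≈ 133252.3529, f(6.5) ≈ 442413.3920.
T_5 = (Δx/2)·[f(x_0) + 2f(x_1) + ... + 2f(x_{4}) + f(x_5)].
Sum ≈ 246522.9204.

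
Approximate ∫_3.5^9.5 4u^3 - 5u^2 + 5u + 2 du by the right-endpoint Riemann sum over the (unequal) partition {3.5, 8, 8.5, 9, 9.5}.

Subinterval widths: 4.5, 0.5, 0.5, 0.5.
Right endpoints: 8, 8.5, 9, 9.5.
f(8) = 1770, f(8.5) = 2139.75, f(9) = 2558, f(9.5) = 3027.75.
Sum = Σ Δu_i · f(u_i).
Sum = 11827.75.

11827.75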